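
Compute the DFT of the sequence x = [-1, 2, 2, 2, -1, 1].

X[k] = Σ(n=0 to 5) x[n] · ω_6^(nk)
where ω_6 = e^(-2πi/6)

Computing each X[k]:
X[0] = 5
X[1] = -2.0000-3.4641i
X[2] = -1.0000+1.7321i
X[3] = -5
X[4] = -1.0000-1.7321i
X[5] = -2.0000+3.4641i

X = [5, -2.0000-3.4641i, -1.0000+1.7321i, -5, -1.0000-1.7321i, -2.0000+3.4641i]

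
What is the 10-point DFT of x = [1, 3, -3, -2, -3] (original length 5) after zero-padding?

Original 5-point DFT: [-4, 5.0451-5.1186i, -0.5451-4.4778i, -0.5451+4.4778i, 5.0451+5.1186i]
Zero-padded 10-point DFT provides frequency interpolation.

DFT_10([x, 0, ...]) = [-4, 5.5451+4.7553i, 5.0451-5.1186i, -0.0451-2.9389i, -0.5451-4.4778i, -6, -0.5451+4.4778i, -0.0451+2.9389i, 5.0451+5.1186i, 5.5451-4.7553i]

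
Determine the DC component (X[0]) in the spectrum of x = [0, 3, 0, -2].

X[0] = Σ(n=0 to 3) x[n] · ω_4^0 = Σ x[n]
= (0) + (3) + (0) + (-2)

X[0] = 1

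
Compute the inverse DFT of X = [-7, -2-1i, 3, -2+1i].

x[n] = (1/4) Σ(k=0 to 3) X[k] · e^(2πikn/4)

Computing each x[n]:
x[0] = -2
x[1] = -2
x[2] = 0
x[3] = -3

x = [-2, -2, 0, -3]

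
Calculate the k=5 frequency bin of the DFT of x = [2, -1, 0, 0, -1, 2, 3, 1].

X[5] = Σ(n=0 to 7) x[n] · ω_8^(5n) where ω_8 = e^(-2πi/8)
= (2)·ω_8^0 + (-1)·ω_8^5 + (0)·ω_8^10 + (0)·ω_8^15 + (-1)·ω_8^20 + (2)·ω_8^25 + (3)·ω_8^30 + (1)·ω_8^35

X[5] = 4.4142+0.1716i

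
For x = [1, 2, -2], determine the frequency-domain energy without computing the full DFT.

Parseval: Σ|x[n]|² = (1/N)Σ|X[k]|², so Σ|X[k]|² = N·Σ|x[n]|² = 3·9.0000

Σ|X[k]|² = N·Σ|x[n]|² = 3·9.0000 = 27.0000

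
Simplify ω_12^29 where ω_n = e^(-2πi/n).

Since ω_12^12 = 1, powers reduce modulo 12.
29 mod 12 = 5
So ω_12^29 = ω_12^5 = e^(-2πi·5/12)

ω_12^29 = ω_12^5 = -0.8660-0.5000i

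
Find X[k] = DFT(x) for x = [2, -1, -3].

X[k] = Σ(n=0 to 2) x[n] · ω_3^(nk)
where ω_3 = e^(-2πi/3)

Computing each X[k]:
X[0] = -2
X[1] = 4.0000-1.7321i
X[2] = 4.0000+1.7321i

X = [-2, 4.0000-1.7321i, 4.0000+1.7321i]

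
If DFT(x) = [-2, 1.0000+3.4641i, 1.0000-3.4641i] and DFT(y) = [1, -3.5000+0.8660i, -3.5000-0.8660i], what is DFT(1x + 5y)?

By linearity: DFT(1x + 5y) = 1·DFT(x) + 5·DFT(y)
= 1·[-2, 1.0000+3.4641i, 1.0000-3.4641i] + 5·[1, -3.5000+0.8660i, -3.5000-0.8660i]

Computing element-wise:
Z[0] = 1·(-2) + 5·(1) = 3
Z[1] = 1·(1.0000+3.4641i) + 5·(-3.5000+0.8660i) = -16.5000+7.7941i
Z[2] = 1·(1.0000-3.4641i) + 5·(-3.5000-0.8660i) = -16.5000-7.7941i

DFT(1x + 5y) = 1·X + 5·Y = [3, -16.5000+7.7941i, -16.5000-7.7941i]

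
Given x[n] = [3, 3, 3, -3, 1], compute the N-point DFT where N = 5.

X[k] = Σ(n=0 to 4) x[n] · ω_5^(nk)
where ω_5 = e^(-2πi/5)

Computing each X[k]:
X[0] = 7
X[1] = 4.2361-5.4288i
X[2] = -0.2361+4.5308i
X[3] = -0.2361-4.5308i
X[4] = 4.2361+5.4288i

X = [7, 4.2361-5.4288i, -0.2361+4.5308i, -0.2361-4.5308i, 4.2361+5.4288i]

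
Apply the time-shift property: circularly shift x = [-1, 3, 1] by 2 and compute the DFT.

Time shift by 2: X_shifted[k] = ω_3^(2k) · X[k]
Shifted x = [3, 1, -1]

DFT(x[n-2]) = [3, 3.0000-1.7321i, 3.0000+1.7321i]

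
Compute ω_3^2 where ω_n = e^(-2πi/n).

ω_3^2 = e^(-2πi·2/3)
= cos(-2π·2/3) + i·sin(-2π·2/3)
= cos(-4π/3) + i·sin(-4π/3)

ω_3^2 = cos(-4π/3) + i·sin(-4π/3) = -0.5000+0.8660i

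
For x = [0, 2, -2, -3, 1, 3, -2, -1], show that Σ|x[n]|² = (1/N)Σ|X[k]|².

Time domain:
Σ|x[n]|² = |0|² + |2|² + |-2|² + |-3|² + |1|² + |3|² + |-2|² + |-1|² = 32.0000

Frequency domain:
(1/8)Σ|X[k]|² = (1/8)(|-2|² + |-0.2929+2.1213i|² + |5-9i|² + |-1.7071+2.1213i|² + |-4|² + |-1.7071-2.1213i|² + |5+9i|² + |-0.2929-2.1213i|²) = (1/8)·256.0000 = 32.0000

Both sides agree, confirming Parseval's theorem.

Σ|x[n]|² = (1/N)Σ|X[k]|² = 32.0000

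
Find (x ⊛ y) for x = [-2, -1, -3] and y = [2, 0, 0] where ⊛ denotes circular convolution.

(x ⊛ y)[n] = Σ(m=0 to 2) x[m] · y[(n-m) mod 3]

Computing each output sample:
(x ⊛ y)[0] = -4
(x ⊛ y)[1] = -2
(x ⊛ y)[2] = -6

x ⊛ y = [-4, -2, -6]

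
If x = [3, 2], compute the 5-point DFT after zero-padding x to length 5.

Original 2-point DFT: [5, 1]
Zero-padded 5-point DFT provides frequency interpolation.

DFT_5([x, 0, ...]) = [5, 3.6180-1.9021i, 1.3820-1.1756i, 1.3820+1.1756i, 3.6180+1.9021i]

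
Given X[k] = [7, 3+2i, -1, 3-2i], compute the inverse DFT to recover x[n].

x[n] = (1/4) Σ(k=0 to 3) X[k] · e^(2πikn/4)

Computing each x[n]:
x[0] = 3
x[1] = 1
x[2] = 0
x[3] = 3

x = [3, 1, 0, 3]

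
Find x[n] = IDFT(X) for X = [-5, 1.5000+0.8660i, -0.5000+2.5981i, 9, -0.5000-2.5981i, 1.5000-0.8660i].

x[n] = (1/6) Σ(k=0 to 5) X[k] · e^(2πikn/6)

Computing each x[n]:
x[0] = 1
x[1] = -3
x[2] = 1
x[3] = -3
x[4] = 0
x[5] = -1

x = [1, -3, 1, -3, 0, -1]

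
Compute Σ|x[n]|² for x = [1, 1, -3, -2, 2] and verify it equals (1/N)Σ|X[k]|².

Time domain:
Σ|x[n]|² = |1|² + |1|² + |-3|² + |-2|² + |2|² = 19.0000

Frequency domain:
(1/5)Σ|X[k]|² = (1/5)(|-1|² + |5.9721+1.5388i|² + |-2.9721-0.3633i|² + |-2.9721+0.3633i|² + |5.9721-1.5388i|²) = (1/5)·95.0000 = 19.0000

Both sides agree, confirming Parseval's theorem.

Σ|x[n]|² = (1/N)Σ|X[k]|² = 19.0000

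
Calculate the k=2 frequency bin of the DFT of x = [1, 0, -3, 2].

X[2] = Σ(n=0 to 3) x[n] · ω_4^(2n) where ω_4 = e^(-2πi/4)
= (1)·ω_4^0 + (0)·ω_4^2 + (-3)·ω_4^4 + (2)·ω_4^6

X[2] = -4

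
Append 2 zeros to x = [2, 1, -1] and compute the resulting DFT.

Original 3-point DFT: [2, 2.0000-1.7321i, 2.0000+1.7321i]
Zero-padded 5-point DFT provides frequency interpolation.

DFT_5([x, 0, ...]) = [2, 3.1180-0.3633i, 0.8820-1.5388i, 0.8820+1.5388i, 3.1180+0.3633i]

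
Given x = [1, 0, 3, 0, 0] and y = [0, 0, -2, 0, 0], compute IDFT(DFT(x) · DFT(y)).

(x ⊛ y)[n] = Σ(m=0 to 4) x[m] · y[(n-m) mod 5]

Computing each output sample:
(x ⊛ y)[0] = 0
(x ⊛ y)[1] = 0
(x ⊛ y)[2] = -2
(x ⊛ y)[3] = 0
(x ⊛ y)[4] = -6

x ⊛ y = [0, 0, -2, 0, -6]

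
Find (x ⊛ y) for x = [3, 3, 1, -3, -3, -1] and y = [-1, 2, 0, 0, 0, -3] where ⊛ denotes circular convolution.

(x ⊛ y)[n] = Σ(m=0 to 5) x[m] · y[(n-m) mod 6]

Computing each output sample:
(x ⊛ y)[0] = -14
(x ⊛ y)[1] = 0
(x ⊛ y)[2] = 14
(x ⊛ y)[3] = 14
(x ⊛ y)[4] = 0
(x ⊛ y)[5] = -14

x ⊛ y = [-14, 0, 14, 14, 0, -14]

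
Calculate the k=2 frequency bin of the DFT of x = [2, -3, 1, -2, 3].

X[2] = Σ(n=0 to 4) x[n] · ω_5^(2n) where ω_5 = e^(-2πi/5)
= (2)·ω_5^0 + (-3)·ω_5^2 + (1)·ω_5^4 + (-2)·ω_5^6 + (3)·ω_5^8

X[2] = 1.6910+6.3799i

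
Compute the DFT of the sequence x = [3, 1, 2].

X[k] = Σ(n=0 to 2) x[n] · ω_3^(nk)
where ω_3 = e^(-2πi/3)

Computing each X[k]:
X[0] = 6
X[1] = 1.5000+0.8660i
X[2] = 1.5000-0.8660i

X = [6, 1.5000+0.8660i, 1.5000-0.8660i]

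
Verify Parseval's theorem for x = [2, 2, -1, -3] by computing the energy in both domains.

Time domain:
Σ|x[n]|² = |2|² + |2|² + |-1|² + |-3|² = 18.0000

Frequency domain:
(1/4)Σ|X[k]|² = (1/4)(|0|² + |3-5i|² + |2|² + |3+5i|²) = (1/4)·72.0000 = 18.0000

Both sides agree, confirming Parseval's theorem.

Σ|x[n]|² = (1/N)Σ|X[k]|² = 18.0000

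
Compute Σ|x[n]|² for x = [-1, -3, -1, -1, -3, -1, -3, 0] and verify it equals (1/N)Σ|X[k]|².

Time domain:
Σ|x[n]|² = |-1|² + |-3|² + |-1|² + |-1|² + |-3|² + |-1|² + |-3|² + |0|² = 31.0000

Frequency domain:
(1/8)Σ|X[k]|² = (1/8)(|-13|² + |1.2929+0.1213i|² + |3i|² + |2.7071+4.1213i|² + |-3|² + |2.7071-4.1213i|² + |-3i|² + |1.2929-0.1213i|²) = (1/8)·248.0000 = 31.0000

Both sides agree, confirming Parseval's theorem.

Σ|x[n]|² = (1/N)Σ|X[k]|² = 31.0000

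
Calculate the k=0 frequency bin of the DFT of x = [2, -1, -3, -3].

X[0] = Σ(n=0 to 3) x[n] · ω_4^0 = Σ x[n]
= (2) + (-1) + (-3) + (-3)

X[0] = -5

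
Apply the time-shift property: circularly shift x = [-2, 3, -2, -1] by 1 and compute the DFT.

Time shift by 1: X_shifted[k] = ω_4^(1k) · X[k]
Shifted x = [-1, -2, 3, -2]

DFT(x[n-1]) = [-2, -4, 6, -4]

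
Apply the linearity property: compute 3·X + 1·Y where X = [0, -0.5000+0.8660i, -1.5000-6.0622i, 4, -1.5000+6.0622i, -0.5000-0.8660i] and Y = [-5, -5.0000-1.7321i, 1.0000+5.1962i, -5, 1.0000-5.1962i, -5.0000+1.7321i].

By linearity: DFT(3x + 1y) = 3·DFT(x) + 1·DFT(y)
= 3·[0, -0.5000+0.8660i, -1.5000-6.0622i, 4, -1.5000+6.0622i, -0.5000-0.8660i] + 1·[-5, -5.0000-1.7321i, 1.0000+5.1962i, -5, 1.0000-5.1962i, -5.0000+1.7321i]

Computing element-wise:
Z[0] = 3·(0) + 1·(-5) = -5
Z[1] = 3·(-0.5000+0.8660i) + 1·(-5.0000-1.7321i) = -6.5000+0.8659i
Z[2] = 3·(-1.5000-6.0622i) + 1·(1.0000+5.1962i) = -3.5000-12.9904i
Z[3] = 3·(4) + 1·(-5) = 7
Z[4] = 3·(-1.5000+6.0622i) + 1·(1.0000-5.1962i) = -3.5000+12.9904i
Z[5] = 3·(-0.5000-0.8660i) + 1·(-5.0000+1.7321i) = -6.5000-0.8659i

DFT(3x + 1y) = 3·X + 1·Y = [-5, -6.5000+0.8659i, -3.5000-12.9904i, 7, -3.5000+12.9904i, -6.5000-0.8659i]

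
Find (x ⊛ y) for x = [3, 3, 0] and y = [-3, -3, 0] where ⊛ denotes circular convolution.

(x ⊛ y)[n] = Σ(m=0 to 2) x[m] · y[(n-m) mod 3]

Computing each output sample:
(x ⊛ y)[0] = -9
(x ⊛ y)[1] = -18
(x ⊛ y)[2] = -9

x ⊛ y = [-9, -18, -9]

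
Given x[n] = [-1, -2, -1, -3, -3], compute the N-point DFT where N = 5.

X[k] = Σ(n=0 to 4) x[n] · ω_5^(nk)
where ω_5 = e^(-2πi/5)

Computing each X[k]:
X[0] = -10
X[1] = 0.6910-2.1266i
X[2] = 1.8090+1.3143i
X[3] = 1.8090-1.3143i
X[4] = 0.6910+2.1266i

X = [-10, 0.6910-2.1266i, 1.8090+1.3143i, 1.8090-1.3143i, 0.6910+2.1266i]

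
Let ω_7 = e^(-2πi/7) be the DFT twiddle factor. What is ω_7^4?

ω_7^4 = e^(-2πi·4/7)
= cos(-2π·4/7) + i·sin(-2π·4/7)
= cos(-8π/7) + i·sin(-8π/7)

ω_7^4 = cos(-8π/7) + i·sin(-8π/7) = -0.9010+0.4339i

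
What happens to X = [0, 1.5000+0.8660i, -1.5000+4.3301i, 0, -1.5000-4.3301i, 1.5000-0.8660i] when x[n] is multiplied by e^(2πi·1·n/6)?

Modulation property: DFT(ω_6^(-1n)·x[n]) = X[(k-1) mod 6], so circularly shift X by 1 positions.

X[k-1] = [1.5000-0.8660i, 0, 1.5000+0.8660i, -1.5000+4.3301i, 0, -1.5000-4.3301i]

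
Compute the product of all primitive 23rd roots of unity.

The primitive 23rd roots of unity are ω_23^k for k coprime to 23: k ∈ {1, 2, 3, 4, 5, 6, 7, 8, 9, 10, 11, 12, 13, 14, 15, 16, 17, 18, 19, 20, 21, 22}
Their product equals the constant term of the cyclotomic polynomial Φ_23(x) up to sign.
For n ≥ 3, the product of all primitive nth roots of unity is 1. (For n=1 it is 1; for n=2 it is -1.)

1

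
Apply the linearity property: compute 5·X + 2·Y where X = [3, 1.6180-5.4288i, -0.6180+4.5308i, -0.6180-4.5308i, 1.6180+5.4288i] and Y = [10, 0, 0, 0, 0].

By linearity: DFT(5x + 2y) = 5·DFT(x) + 2·DFT(y)
= 5·[3, 1.6180-5.4288i, -0.6180+4.5308i, -0.6180-4.5308i, 1.6180+5.4288i] + 2·[10, 0, 0, 0, 0]

Computing element-wise:
Z[0] = 5·(3) + 2·(10) = 35
Z[1] = 5·(1.6180-5.4288i) + 2·(0) = 8.0900-27.1440i
Z[2] = 5·(-0.6180+4.5308i) + 2·(0) = -3.0900+22.6540i
Z[3] = 5·(-0.6180-4.5308i) + 2·(0) = -3.0900-22.6540i
Z[4] = 5·(1.6180+5.4288i) + 2·(0) = 8.0900+27.1440i

DFT(5x + 2y) = 5·X + 2·Y = [35, 8.0900-27.1440i, -3.0900+22.6540i, -3.0900-22.6540i, 8.0900+27.1440i]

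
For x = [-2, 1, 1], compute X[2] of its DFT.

X[2] = Σ(n=0 to 2) x[n] · ω_3^(2n) where ω_3 = e^(-2πi/3)
= (-2)·ω_3^0 + (1)·ω_3^2 + (1)·ω_3^4

X[2] = -3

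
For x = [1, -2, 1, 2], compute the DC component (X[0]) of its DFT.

X[0] = Σ(n=0 to 3) x[n] · ω_4^0 = Σ x[n]
= (1) + (-2) + (1) + (2)

X[0] = 2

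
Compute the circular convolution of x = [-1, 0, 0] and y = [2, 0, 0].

(x ⊛ y)[n] = Σ(m=0 to 2) x[m] · y[(n-m) mod 3]

Computing each output sample:
(x ⊛ y)[0] = -2
(x ⊛ y)[1] = 0
(x ⊛ y)[2] = 0

x ⊛ y = [-2, 0, 0]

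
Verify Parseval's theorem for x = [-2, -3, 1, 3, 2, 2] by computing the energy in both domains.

Time domain:
Σ|x[n]|² = |-2|² + |-3|² + |1|² + |3|² + |2|² + |2|² = 31.0000

Frequency domain:
(1/6)Σ|X[k]|² = (1/6)(|3|² + |-7.0000+5.1962i|² + |3.4641i|² + |-1|² + |-3.4641i|² + |-7.0000-5.1962i|²) = (1/6)·186.0000 = 31.0000

Both sides agree, confirming Parseval's theorem.

Σ|x[n]|² = (1/N)Σ|X[k]|² = 31.0000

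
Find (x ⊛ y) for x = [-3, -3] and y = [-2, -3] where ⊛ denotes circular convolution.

(x ⊛ y)[n] = Σ(m=0 to 1) x[m] · y[(n-m) mod 2]

Computing each output sample:
(x ⊛ y)[0] = 15
(x ⊛ y)[1] = 15

x ⊛ y = [15, 15]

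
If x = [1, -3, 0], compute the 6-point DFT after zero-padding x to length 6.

Original 3-point DFT: [-2, 2.5000+2.5981i, 2.5000-2.5981i]
Zero-padded 6-point DFT provides frequency interpolation.

DFT_6([x, 0, ...]) = [-2, -0.5000+2.5981i, 2.5000+2.5981i, 4, 2.5000-2.5981i, -0.5000-2.5981i]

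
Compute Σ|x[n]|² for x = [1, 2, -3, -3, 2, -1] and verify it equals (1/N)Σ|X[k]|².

Time domain:
Σ|x[n]|² = |1|² + |2|² + |-3|² + |-3|² + |2|² + |-1|² = 28.0000

Frequency domain:
(1/6)Σ|X[k]|² = (1/6)(|-2|² + |5.0000+1.7321i|² + |-2.0000-6.9282i|² + |2|² + |-2.0000+6.9282i|² + |5.0000-1.7321i|²) = (1/6)·168.0000 = 28.0000

Both sides agree, confirming Parseval's theorem.

Σ|x[n]|² = (1/N)Σ|X[k]|² = 28.0000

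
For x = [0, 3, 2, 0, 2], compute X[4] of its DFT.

X[4] = Σ(n=0 to 4) x[n] · ω_5^(4n) where ω_5 = e^(-2πi/5)
= (0)·ω_5^0 + (3)·ω_5^4 + (2)·ω_5^8 + (0)·ω_5^12 + (2)·ω_5^16

X[4] = -0.0729+2.1266i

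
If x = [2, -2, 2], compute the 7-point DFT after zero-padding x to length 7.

Original 3-point DFT: [2, 2.0000+3.4641i, 2.0000-3.4641i]
Zero-padded 7-point DFT provides frequency interpolation.

DFT_7([x, 0, ...]) = [2, 0.3080-0.3862i, 0.6431+2.8176i, 5.0489+2.4314i, 5.0489-2.4314i, 0.6431-2.8176i, 0.3080+0.3862i]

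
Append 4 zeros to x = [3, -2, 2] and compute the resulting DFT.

Original 3-point DFT: [3, 3.0000+3.4641i, 3.0000-3.4641i]
Zero-padded 7-point DFT provides frequency interpolation.

DFT_7([x, 0, ...]) = [3, 1.3080-0.3862i, 1.6431+2.8176i, 6.0489+2.4314i, 6.0489-2.4314i, 1.6431-2.8176i, 1.3080+0.3862i]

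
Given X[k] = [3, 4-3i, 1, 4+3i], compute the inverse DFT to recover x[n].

x[n] = (1/4) Σ(k=0 to 3) X[k] · e^(2πikn/4)

Computing each x[n]:
x[0] = 3
x[1] = 2
x[2] = -1
x[3] = -1

x = [3, 2, -1, -1]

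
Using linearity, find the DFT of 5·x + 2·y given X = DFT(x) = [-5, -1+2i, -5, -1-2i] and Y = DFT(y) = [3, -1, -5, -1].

By linearity: DFT(5x + 2y) = 5·DFT(x) + 2·DFT(y)
= 5·[-5, -1+2i, -5, -1-2i] + 2·[3, -1, -5, -1]

Computing element-wise:
Z[0] = 5·(-5) + 2·(3) = -19
Z[1] = 5·(-1+2i) + 2·(-1) = -7+10i
Z[2] = 5·(-5) + 2·(-5) = -35
Z[3] = 5·(-1-2i) + 2·(-1) = -7-10i

DFT(5x + 2y) = 5·X + 2·Y = [-19, -7+10i, -35, -7-10i]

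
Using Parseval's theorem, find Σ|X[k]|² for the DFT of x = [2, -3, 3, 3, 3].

Parseval: Σ|x[n]|² = (1/N)Σ|X[k]|², so Σ|X[k]|² = N·Σ|x[n]|² = 5·40.0000

Σ|X[k]|² = N·Σ|x[n]|² = 5·40.0000 = 200.0000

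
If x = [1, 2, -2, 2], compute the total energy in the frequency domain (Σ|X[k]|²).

Parseval: Σ|x[n]|² = (1/N)Σ|X[k]|², so Σ|X[k]|² = N·Σ|x[n]|² = 4·13.0000

Σ|X[k]|² = N·Σ|x[n]|² = 4·13.0000 = 52.0000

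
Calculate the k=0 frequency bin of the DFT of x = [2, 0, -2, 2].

X[0] = Σ(n=0 to 3) x[n] · ω_4^0 = Σ x[n]
= (2) + (0) + (-2) + (2)

X[0] = 2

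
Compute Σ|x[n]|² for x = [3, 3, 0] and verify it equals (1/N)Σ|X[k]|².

Time domain:
Σ|x[n]|² = |3|² + |3|² + |0|² = 18.0000

Frequency domain:
(1/3)Σ|X[k]|² = (1/3)(|6|² + |1.5000-2.5981i|² + |1.5000+2.5981i|²) = (1/3)·54.0000 = 18.0000

Both sides agree, confirming Parseval's theorem.

Σ|x[n]|² = (1/N)Σ|X[k]|² = 18.0000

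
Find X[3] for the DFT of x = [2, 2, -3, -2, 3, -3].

X[3] = Σ(n=0 to 5) x[n] · ω_6^(3n) where ω_6 = e^(-2πi/6)
= (2)·ω_6^0 + (2)·ω_6^3 + (-3)·ω_6^6 + (-2)·ω_6^9 + (3)·ω_6^12 + (-3)·ω_6^15

X[3] = 5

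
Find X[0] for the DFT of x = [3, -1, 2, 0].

X[0] = Σ(n=0 to 3) x[n] · ω_4^0 = Σ x[n]
= (3) + (-1) + (2) + (0)

X[0] = 4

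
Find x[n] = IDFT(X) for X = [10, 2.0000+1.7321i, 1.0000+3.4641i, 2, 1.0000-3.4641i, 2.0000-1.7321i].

x[n] = (1/6) Σ(k=0 to 5) X[k] · e^(2πikn/6)

Computing each x[n]:
x[0] = 3
x[1] = 0
x[2] = 2
x[3] = 1
x[4] = 1
x[5] = 3

x = [3, 0, 2, 1, 1, 3]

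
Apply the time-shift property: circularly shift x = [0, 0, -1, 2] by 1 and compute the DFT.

Time shift by 1: X_shifted[k] = ω_4^(1k) · X[k]
Shifted x = [2, 0, 0, -1]

DFT(x[n-1]) = [1, 2-1i, 3, 2+1i]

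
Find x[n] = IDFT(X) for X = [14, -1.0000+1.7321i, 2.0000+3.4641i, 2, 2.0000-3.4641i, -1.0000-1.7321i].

x[n] = (1/6) Σ(k=0 to 5) X[k] · e^(2πikn/6)

Computing each x[n]:
x[0] = 3
x[1] = 0
x[2] = 3
x[3] = 3
x[4] = 2
x[5] = 3

x = [3, 0, 3, 3, 2, 3]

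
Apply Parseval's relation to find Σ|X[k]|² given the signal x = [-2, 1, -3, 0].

Parseval: Σ|x[n]|² = (1/N)Σ|X[k]|², so Σ|X[k]|² = N·Σ|x[n]|² = 4·14.0000

Σ|X[k]|² = N·Σ|x[n]|² = 4·14.0000 = 56.0000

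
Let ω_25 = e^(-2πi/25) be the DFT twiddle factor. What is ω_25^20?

ω_25^20 = e^(-2πi·20/25)
= cos(-2π·20/25) + i·sin(-2π·20/25)
= cos(-40π/25) + i·sin(-40π/25)

ω_25^20 = cos(-40π/25) + i·sin(-40π/25) = 0.3090+0.9511i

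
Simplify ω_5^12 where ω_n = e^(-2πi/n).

Since ω_5^5 = 1, powers reduce modulo 5.
12 mod 5 = 2
So ω_5^12 = ω_5^2 = e^(-2πi·2/5)

ω_5^12 = ω_5^2 = -0.8090-0.5878i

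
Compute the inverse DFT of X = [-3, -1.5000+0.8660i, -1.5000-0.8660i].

x[n] = (1/3) Σ(k=0 to 2) X[k] · e^(2πikn/3)

Computing each x[n]:
x[0] = -2
x[1] = -1
x[2] = 0

x = [-2, -1, 0]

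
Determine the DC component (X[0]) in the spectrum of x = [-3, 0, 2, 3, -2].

X[0] = Σ(n=0 to 4) x[n] · ω_5^0 = Σ x[n]
= (-3) + (0) + (2) + (3) + (-2)

X[0] = 0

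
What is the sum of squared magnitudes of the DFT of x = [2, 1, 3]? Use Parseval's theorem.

Parseval: Σ|x[n]|² = (1/N)Σ|X[k]|², so Σ|X[k]|² = N·Σ|x[n]|² = 3·14.0000

Σ|X[k]|² = N·Σ|x[n]|² = 3·14.0000 = 42.0000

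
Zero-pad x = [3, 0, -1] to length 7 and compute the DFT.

Original 3-point DFT: [2, 3.5000-0.8660i, 3.5000+0.8660i]
Zero-padded 7-point DFT provides frequency interpolation.

DFT_7([x, 0, ...]) = [2, 3.2225+0.9749i, 3.9010-0.4339i, 2.3765-0.7818i, 2.3765+0.7818i, 3.9010+0.4339i, 3.2225-0.9749i]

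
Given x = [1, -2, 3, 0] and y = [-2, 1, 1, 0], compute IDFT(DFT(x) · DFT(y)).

(x ⊛ y)[n] = Σ(m=0 to 3) x[m] · y[(n-m) mod 4]

Computing each output sample:
(x ⊛ y)[0] = 1
(x ⊛ y)[1] = 5
(x ⊛ y)[2] = -7
(x ⊛ y)[3] = 1

x ⊛ y = [1, 5, -7, 1]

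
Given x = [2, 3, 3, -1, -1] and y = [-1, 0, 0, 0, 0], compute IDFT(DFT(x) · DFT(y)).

(x ⊛ y)[n] = Σ(m=0 to 4) x[m] · y[(n-m) mod 5]

Computing each output sample:
(x ⊛ y)[0] = -2
(x ⊛ y)[1] = -3
(x ⊛ y)[2] = -3
(x ⊛ y)[3] = 1
(x ⊛ y)[4] = 1

x ⊛ y = [-2, -3, -3, 1, 1]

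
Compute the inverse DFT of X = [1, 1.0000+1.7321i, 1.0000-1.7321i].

x[n] = (1/3) Σ(k=0 to 2) X[k] · e^(2πikn/3)

Computing each x[n]:
x[0] = 1
x[1] = -1
x[2] = 1

x = [1, -1, 1]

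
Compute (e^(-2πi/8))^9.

Since ω_8^8 = 1, powers reduce modulo 8.
9 mod 8 = 1
So ω_8^9 = ω_8^1 = e^(-2πi·1/8)

ω_8^9 = ω_8^1 = 0.7071-0.7071i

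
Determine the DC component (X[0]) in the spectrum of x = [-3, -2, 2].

X[0] = Σ(n=0 to 2) x[n] · ω_3^0 = Σ x[n]
= (-3) + (-2) + (2)

X[0] = -3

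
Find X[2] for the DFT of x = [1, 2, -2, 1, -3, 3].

X[2] = Σ(n=0 to 5) x[n] · ω_6^(2n) where ω_6 = e^(-2πi/6)
= (1)·ω_6^0 + (2)·ω_6^2 + (-2)·ω_6^4 + (1)·ω_6^6 + (-3)·ω_6^8 + (3)·ω_6^10

X[2] = 2.0000+1.7321i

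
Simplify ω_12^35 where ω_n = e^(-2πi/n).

Since ω_12^12 = 1, powers reduce modulo 12.
35 mod 12 = 11
So ω_12^35 = ω_12^11 = e^(-2πi·11/12)

ω_12^35 = ω_12^11 = 0.8660+0.5000i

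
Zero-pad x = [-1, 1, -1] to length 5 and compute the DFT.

Original 3-point DFT: [-1, -1.0000-1.7321i, -1.0000+1.7321i]
Zero-padded 5-point DFT provides frequency interpolation.

DFT_5([x, 0, ...]) = [-1, 0.1180-0.3633i, -2.1180-1.5388i, -2.1180+1.5388i, 0.1180+0.3633i]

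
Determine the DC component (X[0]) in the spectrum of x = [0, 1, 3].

X[0] = Σ(n=0 to 2) x[n] · ω_3^0 = Σ x[n]
= (0) + (1) + (3)

X[0] = 4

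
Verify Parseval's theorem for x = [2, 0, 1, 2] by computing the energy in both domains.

Time domain:
Σ|x[n]|² = |2|² + |0|² + |1|² + |2|² = 9.0000

Frequency domain:
(1/4)Σ|X[k]|² = (1/4)(|5|² + |1+2i|² + |1|² + |1-2i|²) = (1/4)·36.0000 = 9.0000

Both sides agree, confirming Parseval's theorem.

Σ|x[n]|² = (1/N)Σ|X[k]|² = 9.0000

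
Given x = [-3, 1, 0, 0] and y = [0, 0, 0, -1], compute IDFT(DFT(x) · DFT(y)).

(x ⊛ y)[n] = Σ(m=0 to 3) x[m] · y[(n-m) mod 4]

Computing each output sample:
(x ⊛ y)[0] = -1
(x ⊛ y)[1] = 0
(x ⊛ y)[2] = 0
(x ⊛ y)[3] = 3

x ⊛ y = [-1, 0, 0, 3]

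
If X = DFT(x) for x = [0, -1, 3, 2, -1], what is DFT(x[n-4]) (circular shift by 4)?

Time shift by 4: X_shifted[k] = ω_5^(4k) · X[k]
Shifted x = [-1, 3, 2, -1, 0]

DFT(x[n-4]) = [3, -0.8820-4.6165i, -3.1180+1.0898i, -3.1180-1.0898i, -0.8820+4.6165i]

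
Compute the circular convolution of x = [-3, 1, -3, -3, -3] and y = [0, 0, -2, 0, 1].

(x ⊛ y)[n] = Σ(m=0 to 4) x[m] · y[(n-m) mod 5]

Computing each output sample:
(x ⊛ y)[0] = 7
(x ⊛ y)[1] = 3
(x ⊛ y)[2] = 3
(x ⊛ y)[3] = -5
(x ⊛ y)[4] = 3

x ⊛ y = [7, 3, 3, -5, 3]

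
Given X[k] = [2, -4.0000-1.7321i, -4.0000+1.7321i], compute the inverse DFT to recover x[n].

x[n] = (1/3) Σ(k=0 to 2) X[k] · e^(2πikn/3)

Computing each x[n]:
x[0] = -2
x[1] = 3
x[2] = 1

x = [-2, 3, 1]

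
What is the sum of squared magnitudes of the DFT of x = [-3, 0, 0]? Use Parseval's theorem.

Parseval: Σ|x[n]|² = (1/N)Σ|X[k]|², so Σ|X[k]|² = N·Σ|x[n]|² = 3·9.0000

Σ|X[k]|² = N·Σ|x[n]|² = 3·9.0000 = 27.0000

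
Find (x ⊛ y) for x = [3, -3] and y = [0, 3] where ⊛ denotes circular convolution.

(x ⊛ y)[n] = Σ(m=0 to 1) x[m] · y[(n-m) mod 2]

Computing each output sample:
(x ⊛ y)[0] = -9
(x ⊛ y)[1] = 9

x ⊛ y = [-9, 9]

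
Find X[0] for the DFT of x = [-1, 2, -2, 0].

X[0] = Σ(n=0 to 3) x[n] · ω_4^0 = Σ x[n]
= (-1) + (2) + (-2) + (0)

X[0] = -1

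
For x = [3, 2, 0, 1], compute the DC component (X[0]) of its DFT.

X[0] = Σ(n=0 to 3) x[n] · ω_4^0 = Σ x[n]
= (3) + (2) + (0) + (1)

X[0] = 6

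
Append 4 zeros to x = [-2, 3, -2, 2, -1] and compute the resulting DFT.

Original 5-point DFT: [0, -1.3820-1.4531i, -3.6180-6.1554i, -3.6180+6.1554i, -1.3820+1.4531i]
Zero-padded 9-point DFT provides frequency interpolation.

DFT_9([x, 0, ...]) = [0, -0.1095-1.3488i, -1.3657-1.1811i, -3.4641i, -7.5248-5.0285i, -7.5248+5.0285i, 3.4641i, -1.3657+1.1811i, -0.1095+1.3488i]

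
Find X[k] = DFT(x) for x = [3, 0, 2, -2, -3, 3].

X[k] = Σ(n=0 to 5) x[n] · ω_6^(nk)
where ω_6 = e^(-2πi/6)

Computing each X[k]:
X[0] = 3
X[1] = 7.0000-1.7321i
X[2] = 6.9282i
X[3] = 1
X[4] = -6.9282i
X[5] = 7.0000+1.7321i

X = [3, 7.0000-1.7321i, 6.9282i, 1, -6.9282i, 7.0000+1.7321i]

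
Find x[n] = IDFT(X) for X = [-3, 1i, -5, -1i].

x[n] = (1/4) Σ(k=0 to 3) X[k] · e^(2πikn/4)

Computing each x[n]:
x[0] = -2
x[1] = 0
x[2] = -2
x[3] = 1

x = [-2, 0, -2, 1]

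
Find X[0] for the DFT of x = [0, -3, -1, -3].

X[0] = Σ(n=0 to 3) x[n] · ω_4^0 = Σ x[n]
= (0) + (-3) + (-1) + (-3)

X[0] = -7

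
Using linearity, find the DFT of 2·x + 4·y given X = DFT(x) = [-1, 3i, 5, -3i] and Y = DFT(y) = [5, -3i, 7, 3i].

By linearity: DFT(2x + 4y) = 2·DFT(x) + 4·DFT(y)
= 2·[-1, 3i, 5, -3i] + 4·[5, -3i, 7, 3i]

Computing element-wise:
Z[0] = 2·(-1) + 4·(5) = 18
Z[1] = 2·(3i) + 4·(-3i) = -6i
Z[2] = 2·(5) + 4·(7) = 38
Z[3] = 2·(-3i) + 4·(3i) = 6i

DFT(2x + 4y) = 2·X + 4·Y = [18, -6i, 38, 6i]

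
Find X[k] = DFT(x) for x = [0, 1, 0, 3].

X[k] = Σ(n=0 to 3) x[n] · ω_4^(nk)
where ω_4 = e^(-2πi/4)

Computing each X[k]:
X[0] = 4
X[1] = 2i
X[2] = -4
X[3] = -2i

X = [4, 2i, -4, -2i]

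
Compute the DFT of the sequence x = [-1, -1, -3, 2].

X[k] = Σ(n=0 to 3) x[n] · ω_4^(nk)
where ω_4 = e^(-2πi/4)

Computing each X[k]:
X[0] = -3
X[1] = 2+3i
X[2] = -5
X[3] = 2-3i

X = [-3, 2+3i, -5, 2-3i]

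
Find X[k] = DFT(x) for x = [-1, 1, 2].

X[k] = Σ(n=0 to 2) x[n] · ω_3^(nk)
where ω_3 = e^(-2πi/3)

Computing each X[k]:
X[0] = 2
X[1] = -2.5000+0.8660i
X[2] = -2.5000-0.8660i

X = [2, -2.5000+0.8660i, -2.5000-0.8660i]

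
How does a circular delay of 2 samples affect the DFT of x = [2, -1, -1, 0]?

Time shift by 2: X_shifted[k] = ω_4^(2k) · X[k]
Shifted x = [-1, 0, 2, -1]

DFT(x[n-2]) = [0, -3-1i, 2, -3+1i]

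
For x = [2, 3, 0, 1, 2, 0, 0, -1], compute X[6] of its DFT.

X[6] = Σ(n=0 to 7) x[n] · ω_8^(6n) where ω_8 = e^(-2πi/8)
= (2)·ω_8^0 + (3)·ω_8^6 + (0)·ω_8^12 + (1)·ω_8^18 + (2)·ω_8^24 + (0)·ω_8^30 + (0)·ω_8^36 + (-1)·ω_8^42

X[6] = 4+3i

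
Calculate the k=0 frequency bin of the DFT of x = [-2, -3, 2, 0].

X[0] = Σ(n=0 to 3) x[n] · ω_4^0 = Σ x[n]
= (-2) + (-3) + (2) + (0)

X[0] = -3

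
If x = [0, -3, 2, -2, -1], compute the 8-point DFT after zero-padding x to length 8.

Original 5-point DFT: [-4, -1.2361-0.4490i, 3.2361+4.9798i, 3.2361-4.9798i, -1.2361+0.4490i]
Zero-padded 8-point DFT provides frequency interpolation.

DFT_8([x, 0, ...]) = [-4, 0.2929+1.5355i, -3+1i, 1.7071+5.5355i, 6, 1.7071-5.5355i, -3-1i, 0.2929-1.5355i]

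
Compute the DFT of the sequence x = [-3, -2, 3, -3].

X[k] = Σ(n=0 to 3) x[n] · ω_4^(nk)
where ω_4 = e^(-2πi/4)

Computing each X[k]:
X[0] = -5
X[1] = -6-1i
X[2] = 5
X[3] = -6+1i

X = [-5, -6-1i, 5, -6+1i]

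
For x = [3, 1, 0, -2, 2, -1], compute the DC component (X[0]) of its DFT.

X[0] = Σ(n=0 to 5) x[n] · ω_6^0 = Σ x[n]
= (3) + (1) + (0) + (-2) + (2) + (-1)

X[0] = 3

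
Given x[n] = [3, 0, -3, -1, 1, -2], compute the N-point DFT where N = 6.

X[k] = Σ(n=0 to 5) x[n] · ω_6^(nk)
where ω_6 = e^(-2πi/6)

Computing each X[k]:
X[0] = -2
X[1] = 4.0000+1.7321i
X[2] = 4.0000-5.1962i
X[3] = 4
X[4] = 4.0000+5.1962i
X[5] = 4.0000-1.7321i

X = [-2, 4.0000+1.7321i, 4.0000-5.1962i, 4, 4.0000+5.1962i, 4.0000-1.7321i]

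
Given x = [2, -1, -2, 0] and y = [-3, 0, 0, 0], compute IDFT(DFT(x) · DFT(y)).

(x ⊛ y)[n] = Σ(m=0 to 3) x[m] · y[(n-m) mod 4]

Computing each output sample:
(x ⊛ y)[0] = -6
(x ⊛ y)[1] = 3
(x ⊛ y)[2] = 6
(x ⊛ y)[3] = 0

x ⊛ y = [-6, 3, 6, 0]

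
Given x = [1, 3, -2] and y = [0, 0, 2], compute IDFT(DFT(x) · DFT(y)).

(x ⊛ y)[n] = Σ(m=0 to 2) x[m] · y[(n-m) mod 3]

Computing each output sample:
(x ⊛ y)[0] = 6
(x ⊛ y)[1] = -4
(x ⊛ y)[2] = 2

x ⊛ y = [6, -4, 2]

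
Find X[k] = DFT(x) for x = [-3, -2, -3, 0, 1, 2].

X[k] = Σ(n=0 to 5) x[n] · ω_6^(nk)
where ω_6 = e^(-2πi/6)

Computing each X[k]:
X[0] = -5
X[1] = -2.0000+6.9282i
X[2] = -2
X[3] = -5
X[4] = -2
X[5] = -2.0000-6.9282i

X = [-5, -2.0000+6.9282i, -2, -5, -2, -2.0000-6.9282i]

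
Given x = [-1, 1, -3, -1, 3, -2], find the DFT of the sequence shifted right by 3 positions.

Time shift by 3: X_shifted[k] = ω_6^(3k) · X[k]
Shifted x = [-1, 3, -2, -1, 1, -3]

DFT(x[n-3]) = [-3, 0.5000-2.5981i, -1.5000-7.7942i, -1, -1.5000+7.7942i, 0.5000+2.5981i]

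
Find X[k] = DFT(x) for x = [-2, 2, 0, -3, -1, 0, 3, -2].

X[k] = Σ(n=0 to 7) x[n] · ω_8^(nk)
where ω_8 = e^(-2πi/8)

Computing each X[k]:
X[0] = -3
X[1] = 1.1213+2.2929i
X[2] = -6-7i
X[3] = -3.1213-3.7071i
X[4] = 3
X[5] = -3.1213+3.7071i
X[6] = -6+7i
X[7] = 1.1213-2.2929i

X = [-3, 1.1213+2.2929i, -6-7i, -3.1213-3.7071i, 3, -3.1213+3.7071i, -6+7i, 1.1213-2.2929i]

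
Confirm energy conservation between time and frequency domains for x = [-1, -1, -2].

Time domain:
Σ|x[n]|² = |-1|² + |-1|² + |-2|² = 6.0000

Frequency domain:
(1/3)Σ|X[k]|² = (1/3)(|-4|² + |0.5000-0.8660i|² + |0.5000+0.8660i|²) = (1/3)·18.0000 = 6.0000

Both sides agree, confirming Parseval's theorem.

Σ|x[n]|² = (1/N)Σ|X[k]|² = 6.0000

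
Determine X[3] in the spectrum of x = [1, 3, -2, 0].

X[3] = Σ(n=0 to 3) x[n] · ω_4^(3n) where ω_4 = e^(-2πi/4)
= (1)·ω_4^0 + (3)·ω_4^3 + (-2)·ω_4^6 + (0)·ω_4^9

X[3] = 3+3i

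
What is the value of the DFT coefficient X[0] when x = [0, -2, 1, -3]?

X[0] = Σ(n=0 to 3) x[n] · ω_4^0 = Σ x[n]
= (0) + (-2) + (1) + (-3)

X[0] = -4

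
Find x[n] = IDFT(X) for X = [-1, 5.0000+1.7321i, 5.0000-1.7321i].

x[n] = (1/3) Σ(k=0 to 2) X[k] · e^(2πikn/3)

Computing each x[n]:
x[0] = 3
x[1] = -3
x[2] = -1

x = [3, -3, -1]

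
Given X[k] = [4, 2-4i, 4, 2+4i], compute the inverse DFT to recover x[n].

x[n] = (1/4) Σ(k=0 to 3) X[k] · e^(2πikn/4)

Computing each x[n]:
x[0] = 3
x[1] = 2
x[2] = 1
x[3] = -2

x = [3, 2, 1, -2]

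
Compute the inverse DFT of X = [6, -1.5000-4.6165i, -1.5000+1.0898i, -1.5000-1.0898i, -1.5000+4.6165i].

x[n] = (1/5) Σ(k=0 to 4) X[k] · e^(2πikn/5)

Computing each x[n]:
x[0] = 0
x[1] = 3
x[2] = 3
x[3] = 0
x[4] = 0

x = [0, 3, 3, 0, 0]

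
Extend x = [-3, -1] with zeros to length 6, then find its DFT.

Original 2-point DFT: [-4, -2]
Zero-padded 6-point DFT provides frequency interpolation.

DFT_6([x, 0, ...]) = [-4, -3.5000+0.8660i, -2.5000+0.8660i, -2, -2.5000-0.8660i, -3.5000-0.8660i]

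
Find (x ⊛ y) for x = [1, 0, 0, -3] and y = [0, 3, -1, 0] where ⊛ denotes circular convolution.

(x ⊛ y)[n] = Σ(m=0 to 3) x[m] · y[(n-m) mod 4]

Computing each output sample:
(x ⊛ y)[0] = -9
(x ⊛ y)[1] = 6
(x ⊛ y)[2] = -1
(x ⊛ y)[3] = 0

x ⊛ y = [-9, 6, -1, 0]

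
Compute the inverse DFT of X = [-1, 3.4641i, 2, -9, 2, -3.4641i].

x[n] = (1/6) Σ(k=0 to 5) X[k] · e^(2πikn/6)

Computing each x[n]:
x[0] = -1
x[1] = 0
x[2] = -3
x[3] = 2
x[4] = -1
x[5] = 2

x = [-1, 0, -3, 2, -1, 2]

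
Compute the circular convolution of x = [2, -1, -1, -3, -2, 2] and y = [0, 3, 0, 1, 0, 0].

(x ⊛ y)[n] = Σ(m=0 to 5) x[m] · y[(n-m) mod 6]

Computing each output sample:
(x ⊛ y)[0] = 3
(x ⊛ y)[1] = 4
(x ⊛ y)[2] = -1
(x ⊛ y)[3] = -1
(x ⊛ y)[4] = -10
(x ⊛ y)[5] = -7

x ⊛ y = [3, 4, -1, -1, -10, -7]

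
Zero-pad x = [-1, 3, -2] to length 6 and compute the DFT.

Original 3-point DFT: [0, -1.5000-4.3301i, -1.5000+4.3301i]
Zero-padded 6-point DFT provides frequency interpolation.

DFT_6([x, 0, ...]) = [0, 1.5000-0.8660i, -1.5000-4.3301i, -6, -1.5000+4.3301i, 1.5000+0.8660i]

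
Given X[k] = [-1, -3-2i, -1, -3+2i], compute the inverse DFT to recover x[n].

x[n] = (1/4) Σ(k=0 to 3) X[k] · e^(2πikn/4)

Computing each x[n]:
x[0] = -2
x[1] = 1
x[2] = 1
x[3] = -1

x = [-2, 1, 1, -1]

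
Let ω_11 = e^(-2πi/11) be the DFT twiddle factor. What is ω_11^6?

ω_11^6 = e^(-2πi·6/11)
= cos(-2π·6/11) + i·sin(-2π·6/11)
= cos(-12π/11) + i·sin(-12π/11)

ω_11^6 = cos(-12π/11) + i·sin(-12π/11) = -0.9595+0.2817i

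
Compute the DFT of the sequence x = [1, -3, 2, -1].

X[k] = Σ(n=0 to 3) x[n] · ω_4^(nk)
where ω_4 = e^(-2πi/4)

Computing each X[k]:
X[0] = -1
X[1] = -1+2i
X[2] = 7
X[3] = -1-2i

X = [-1, -1+2i, 7, -1-2i]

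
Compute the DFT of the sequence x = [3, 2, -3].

X[k] = Σ(n=0 to 2) x[n] · ω_3^(nk)
where ω_3 = e^(-2πi/3)

Computing each X[k]:
X[0] = 2
X[1] = 3.5000-4.3301i
X[2] = 3.5000+4.3301i

X = [2, 3.5000-4.3301i, 3.5000+4.3301i]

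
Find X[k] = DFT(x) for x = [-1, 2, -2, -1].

X[k] = Σ(n=0 to 3) x[n] · ω_4^(nk)
where ω_4 = e^(-2πi/4)

Computing each X[k]:
X[0] = -2
X[1] = 1-3i
X[2] = -4
X[3] = 1+3i

X = [-2, 1-3i, -4, 1+3i]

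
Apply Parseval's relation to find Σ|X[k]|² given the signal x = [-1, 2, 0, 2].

Parseval: Σ|x[n]|² = (1/N)Σ|X[k]|², so Σ|X[k]|² = N·Σ|x[n]|² = 4·9.0000

Σ|X[k]|² = N·Σ|x[n]|² = 4·9.0000 = 36.0000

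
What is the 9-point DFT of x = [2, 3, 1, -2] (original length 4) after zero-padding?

Original 4-point DFT: [4, 1-5i, 2, 1+5i]
Zero-padded 9-point DFT provides frequency interpolation.

DFT_9([x, 0, ...]) = [4, 5.4718-1.1811i, 2.5813-5.0285i, -2.0000-1.7321i, 0.9470+1.3488i, 0.9470-1.3488i, -2.0000+1.7321i, 2.5813+5.0285i, 5.4718+1.1811i]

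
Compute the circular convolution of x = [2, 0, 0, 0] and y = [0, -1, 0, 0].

(x ⊛ y)[n] = Σ(m=0 to 3) x[m] · y[(n-m) mod 4]

Computing each output sample:
(x ⊛ y)[0] = 0
(x ⊛ y)[1] = -2
(x ⊛ y)[2] = 0
(x ⊛ y)[3] = 0

x ⊛ y = [0, -2, 0, 0]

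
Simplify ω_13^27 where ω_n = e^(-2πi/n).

Since ω_13^13 = 1, powers reduce modulo 13.
27 mod 13 = 1
So ω_13^27 = ω_13^1 = e^(-2πi·1/13)

ω_13^27 = ω_13^1 = 0.8855-0.4647i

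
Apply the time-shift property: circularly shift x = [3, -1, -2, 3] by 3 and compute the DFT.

Time shift by 3: X_shifted[k] = ω_4^(3k) · X[k]
Shifted x = [-1, -2, 3, 3]

DFT(x[n-3]) = [3, -4+5i, 1, -4-5i]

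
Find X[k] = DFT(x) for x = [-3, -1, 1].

X[k] = Σ(n=0 to 2) x[n] · ω_3^(nk)
where ω_3 = e^(-2πi/3)

Computing each X[k]:
X[0] = -3
X[1] = -3.0000+1.7321i
X[2] = -3.0000-1.7321i

X = [-3, -3.0000+1.7321i, -3.0000-1.7321i]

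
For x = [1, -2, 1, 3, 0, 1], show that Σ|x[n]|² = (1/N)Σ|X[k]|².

Time domain:
Σ|x[n]|² = |1|² + |-2|² + |1|² + |3|² + |0|² + |1|² = 16.0000

Frequency domain:
(1/6)Σ|X[k]|² = (1/6)(|4|² + |-3.0000+1.7321i|² + |4.0000+3.4641i|² + |0|² + |4.0000-3.4641i|² + |-3.0000-1.7321i|²) = (1/6)·96.0000 = 16.0000

Both sides agree, confirming Parseval's theorem.

Σ|x[n]|² = (1/N)Σ|X[k]|² = 16.0000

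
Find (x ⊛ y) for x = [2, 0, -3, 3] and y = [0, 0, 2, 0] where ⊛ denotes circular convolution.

(x ⊛ y)[n] = Σ(m=0 to 3) x[m] · y[(n-m) mod 4]

Computing each output sample:
(x ⊛ y)[0] = -6
(x ⊛ y)[1] = 6
(x ⊛ y)[2] = 4
(x ⊛ y)[3] = 0

x ⊛ y = [-6, 6, 4, 0]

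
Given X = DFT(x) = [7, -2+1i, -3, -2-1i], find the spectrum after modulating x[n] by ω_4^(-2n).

Modulation property: DFT(ω_4^(-2n)·x[n]) = X[(k-2) mod 4], so circularly shift X by 2 positions.

X[k-2] = [-3, -2-1i, 7, -2+1i]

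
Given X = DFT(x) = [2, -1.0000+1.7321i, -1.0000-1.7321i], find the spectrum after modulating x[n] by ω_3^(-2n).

Modulation property: DFT(ω_3^(-2n)·x[n]) = X[(k-2) mod 3], so circularly shift X by 2 positions.

X[k-2] = [-1.0000+1.7321i, -1.0000-1.7321i, 2]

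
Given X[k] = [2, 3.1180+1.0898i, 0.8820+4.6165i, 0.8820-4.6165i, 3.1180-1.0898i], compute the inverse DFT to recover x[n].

x[n] = (1/5) Σ(k=0 to 4) X[k] · e^(2πikn/5)

Computing each x[n]:
x[0] = 2
x[1] = -1
x[2] = 1
x[3] = -2
x[4] = 2

x = [2, -1, 1, -2, 2]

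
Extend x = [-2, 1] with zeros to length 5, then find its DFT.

Original 2-point DFT: [-1, -3]
Zero-padded 5-point DFT provides frequency interpolation.

DFT_5([x, 0, ...]) = [-1, -1.6910-0.9511i, -2.8090-0.5878i, -2.8090+0.5878i, -1.6910+0.9511i]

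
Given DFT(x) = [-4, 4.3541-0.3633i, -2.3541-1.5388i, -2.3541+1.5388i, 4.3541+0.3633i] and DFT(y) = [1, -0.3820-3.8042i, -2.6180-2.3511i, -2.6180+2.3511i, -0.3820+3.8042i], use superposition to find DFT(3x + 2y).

By linearity: DFT(3x + 2y) = 3·DFT(x) + 2·DFT(y)
= 3·[-4, 4.3541-0.3633i, -2.3541-1.5388i, -2.3541+1.5388i, 4.3541+0.3633i] + 2·[1, -0.3820-3.8042i, -2.6180-2.3511i, -2.6180+2.3511i, -0.3820+3.8042i]

Computing element-wise:
Z[0] = 3·(-4) + 2·(1) = -10
Z[1] = 3·(4.3541-0.3633i) + 2·(-0.3820-3.8042i) = 12.2983-8.6983i
Z[2] = 3·(-2.3541-1.5388i) + 2·(-2.6180-2.3511i) = -12.2983-9.3186i
Z[3] = 3·(-2.3541+1.5388i) + 2·(-2.6180+2.3511i) = -12.2983+9.3186i
Z[4] = 3·(4.3541+0.3633i) + 2·(-0.3820+3.8042i) = 12.2983+8.6983i

DFT(3x + 2y) = 3·X + 2·Y = [-10, 12.2983-8.6983i, -12.2983-9.3186i, -12.2983+9.3186i, 12.2983+8.6983i]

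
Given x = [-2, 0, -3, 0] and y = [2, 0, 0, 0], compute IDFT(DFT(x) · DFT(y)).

(x ⊛ y)[n] = Σ(m=0 to 3) x[m] · y[(n-m) mod 4]

Computing each output sample:
(x ⊛ y)[0] = -4
(x ⊛ y)[1] = 0
(x ⊛ y)[2] = -6
(x ⊛ y)[3] = 0

x ⊛ y = [-4, 0, -6, 0]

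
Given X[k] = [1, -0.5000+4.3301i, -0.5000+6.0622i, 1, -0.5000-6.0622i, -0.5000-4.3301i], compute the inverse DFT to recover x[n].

x[n] = (1/6) Σ(k=0 to 5) X[k] · e^(2πikn/6)

Computing each x[n]:
x[0] = 0
x[1] = -3
x[2] = 1
x[3] = 0
x[4] = 0
x[5] = 3

x = [0, -3, 1, 0, 0, 3]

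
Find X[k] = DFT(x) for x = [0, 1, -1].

X[k] = Σ(n=0 to 2) x[n] · ω_3^(nk)
where ω_3 = e^(-2πi/3)

Computing each X[k]:
X[0] = 0
X[1] = -1.7321i
X[2] = 1.7321i

X = [0, -1.7321i, 1.7321i]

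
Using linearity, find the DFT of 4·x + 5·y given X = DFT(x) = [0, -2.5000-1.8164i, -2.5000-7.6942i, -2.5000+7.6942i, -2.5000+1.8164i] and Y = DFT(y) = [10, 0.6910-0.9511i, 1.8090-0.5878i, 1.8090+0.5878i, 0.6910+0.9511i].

By linearity: DFT(4x + 5y) = 4·DFT(x) + 5·DFT(y)
= 4·[0, -2.5000-1.8164i, -2.5000-7.6942i, -2.5000+7.6942i, -2.5000+1.8164i] + 5·[10, 0.6910-0.9511i, 1.8090-0.5878i, 1.8090+0.5878i, 0.6910+0.9511i]

Computing element-wise:
Z[0] = 4·(0) + 5·(10) = 50
Z[1] = 4·(-2.5000-1.8164i) + 5·(0.6910-0.9511i) = -6.5450-12.0211i
Z[2] = 4·(-2.5000-7.6942i) + 5·(1.8090-0.5878i) = -0.9550-33.7158i
Z[3] = 4·(-2.5000+7.6942i) + 5·(1.8090+0.5878i) = -0.9550+33.7158i
Z[4] = 4·(-2.5000+1.8164i) + 5·(0.6910+0.9511i) = -6.5450+12.0211i

DFT(4x + 5y) = 4·X + 5·Y = [50, -6.5450-12.0211i, -0.9550-33.7158i, -0.9550+33.7158i, -6.5450+12.0211i]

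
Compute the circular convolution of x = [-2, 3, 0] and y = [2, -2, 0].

(x ⊛ y)[n] = Σ(m=0 to 2) x[m] · y[(n-m) mod 3]

Computing each output sample:
(x ⊛ y)[0] = -4
(x ⊛ y)[1] = 10
(x ⊛ y)[2] = -6

x ⊛ y = [-4, 10, -6]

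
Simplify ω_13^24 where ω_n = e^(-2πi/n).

Since ω_13^13 = 1, powers reduce modulo 13.
24 mod 13 = 11
So ω_13^24 = ω_13^11 = e^(-2πi·11/13)

ω_13^24 = ω_13^11 = 0.5681+0.8230i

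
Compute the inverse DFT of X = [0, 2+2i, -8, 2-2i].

x[n] = (1/4) Σ(k=0 to 3) X[k] · e^(2πikn/4)

Computing each x[n]:
x[0] = -1
x[1] = 1
x[2] = -3
x[3] = 3

x = [-1, 1, -3, 3]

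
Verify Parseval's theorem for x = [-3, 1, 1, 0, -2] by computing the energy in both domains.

Time domain:
Σ|x[n]|² = |-3|² + |1|² + |1|² + |0|² + |-2|² = 15.0000

Frequency domain:
(1/5)Σ|X[k]|² = (1/5)(|-3|² + |-4.1180-3.4410i|² + |-1.8820-0.8123i|² + |-1.8820+0.8123i|² + |-4.1180+3.4410i|²) = (1/5)·75.0000 = 15.0000

Both sides agree, confirming Parseval's theorem.

Σ|x[n]|² = (1/N)Σ|X[k]|² = 15.0000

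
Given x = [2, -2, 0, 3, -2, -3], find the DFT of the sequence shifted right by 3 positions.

Time shift by 3: X_shifted[k] = ω_6^(3k) · X[k]
Shifted x = [3, -2, -3, 2, -2, 0]

DFT(x[n-3]) = [-2, 2.5000+2.5981i, 8.5000+0.8660i, -2, 8.5000-0.8660i, 2.5000-2.5981i]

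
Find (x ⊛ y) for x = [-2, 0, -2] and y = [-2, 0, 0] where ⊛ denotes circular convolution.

(x ⊛ y)[n] = Σ(m=0 to 2) x[m] · y[(n-m) mod 3]

Computing each output sample:
(x ⊛ y)[0] = 4
(x ⊛ y)[1] = 0
(x ⊛ y)[2] = 4

x ⊛ y = [4, 0, 4]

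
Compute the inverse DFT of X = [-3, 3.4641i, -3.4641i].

x[n] = (1/3) Σ(k=0 to 2) X[k] · e^(2πikn/3)

Computing each x[n]:
x[0] = -1
x[1] = -3
x[2] = 1

x = [-1, -3, 1]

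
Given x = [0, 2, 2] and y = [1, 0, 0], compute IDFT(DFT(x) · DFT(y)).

(x ⊛ y)[n] = Σ(m=0 to 2) x[m] · y[(n-m) mod 3]

Computing each output sample:
(x ⊛ y)[0] = 0
(x ⊛ y)[1] = 2
(x ⊛ y)[2] = 2

x ⊛ y = [0, 2, 2]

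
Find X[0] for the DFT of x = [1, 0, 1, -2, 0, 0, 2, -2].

X[0] = Σ(n=0 to 7) x[n] · ω_8^0 = Σ x[n]
= (1) + (0) + (1) + (-2) + (0) + (0) + (2) + (-2)

X[0] = 0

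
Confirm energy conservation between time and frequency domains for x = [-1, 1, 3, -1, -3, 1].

Time domain:
Σ|x[n]|² = |-1|² + |1|² + |3|² + |-1|² + |-3|² + |1|² = 22.0000

Frequency domain:
(1/6)Σ|X[k]|² = (1/6)(|0|² + |1.0000-5.1962i|² + |-3.0000+5.1962i|² + |-2|² + |-3.0000-5.1962i|² + |1.0000+5.1962i|²) = (1/6)·132.0000 = 22.0000

Both sides agree, confirming Parseval's theorem.

Σ|x[n]|² = (1/N)Σ|X[k]|² = 22.0000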